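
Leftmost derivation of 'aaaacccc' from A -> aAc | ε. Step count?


Derivation: A => aAc => aaAcc => aaaAccc => aaaaAcccc => aaaacccc
Steps: 5


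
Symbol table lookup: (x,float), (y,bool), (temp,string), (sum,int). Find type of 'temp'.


Lookup 'temp' → type string


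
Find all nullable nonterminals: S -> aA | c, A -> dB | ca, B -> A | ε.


A nonterminal is nullable iff some alternative derives ε (directly, or every symbol in it is nullable)
Nullable: {B}


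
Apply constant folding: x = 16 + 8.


16 + 8 = 24 at compile time
Optimized: x = 24


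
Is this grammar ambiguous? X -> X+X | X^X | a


'a+a^a' has two parse trees (no precedence encoded between + and ^)
Ambiguous


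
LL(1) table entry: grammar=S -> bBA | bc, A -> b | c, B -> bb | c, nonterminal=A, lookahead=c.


For [A, c]: 'c' ∈ FIRST(c)
Entry: A -> c


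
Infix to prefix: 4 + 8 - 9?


left-to-right (same/higher precedence on left): tree is (- (+ 4 8) 9)
Prefix: - + 4 8 9


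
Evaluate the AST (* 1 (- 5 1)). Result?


Evaluate inner: (- 5 1) = 4
Evaluate root: (* 1 4) = 4
Result: 4


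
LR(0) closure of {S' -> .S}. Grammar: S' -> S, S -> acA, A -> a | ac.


Start: S' -> .S
For each item with dot before a nonterminal B, add B -> .γ for every B-production
Closure: [S' -> .S, S -> .acA]


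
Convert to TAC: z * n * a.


Break into single-operator statements:
t1 = z * n
t2 = t1 * a


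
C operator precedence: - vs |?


'-' is additive (level 9); '|' is bitwise OR (level 3)
Higher level binds tighter
'-' has higher precedence than '|'


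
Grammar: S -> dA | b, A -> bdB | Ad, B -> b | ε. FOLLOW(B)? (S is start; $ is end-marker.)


$ ∈ FOLLOW(S). For each A -> αBβ: add FIRST(β)\{ε} to FOLLOW(B); if β nullable, add FOLLOW(A).
FOLLOW(B) = {$, d}


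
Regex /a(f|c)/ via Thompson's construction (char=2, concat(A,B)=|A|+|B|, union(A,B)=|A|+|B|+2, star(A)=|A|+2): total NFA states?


Syntax tree has 3 char leaf(s), 1 union(s), 0 star(s)
chars contribute 3×2 = 6; each union adds +2; each star adds +2
Total: 6 + 2 + 0 = 8 states


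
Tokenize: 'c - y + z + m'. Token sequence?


Scan left to right, longest-match per lexeme
Tokens: ID(c), OP(-), ID(y), OP(+), ID(z), OP(+), ID(m)


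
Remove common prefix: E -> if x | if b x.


Common prefix: 'if'
Factored: E -> if E', E' -> x | b x


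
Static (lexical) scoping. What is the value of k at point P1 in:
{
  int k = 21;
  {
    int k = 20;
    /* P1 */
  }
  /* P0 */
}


k declared in the same block as P1
k = 20


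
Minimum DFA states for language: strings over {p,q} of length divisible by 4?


Track length mod 4: states 0..3, accept at 0
Minimal DFA: 4 states


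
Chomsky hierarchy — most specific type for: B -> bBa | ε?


Single nonterminal LHS, but b^n a^n is not regular
Classification: Type 2 (Context-Free)


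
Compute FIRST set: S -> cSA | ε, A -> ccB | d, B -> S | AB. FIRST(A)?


Per alternative of A: FIRST(ccB) = {c}; FIRST(d) = {d}
FIRST(A) = {c, d}


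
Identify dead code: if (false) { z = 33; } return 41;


condition is constant false, so the whole block is unreachable
Dead: 'if (false) { z = 33; }'


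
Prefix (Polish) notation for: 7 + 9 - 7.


left-to-right (same/higher precedence on left): tree is (- (+ 7 9) 7)
Prefix: - + 7 9 7


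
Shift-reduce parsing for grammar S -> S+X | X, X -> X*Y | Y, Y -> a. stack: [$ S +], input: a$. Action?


no handle ('S+' is not any RHS); shift 'a'
Action: shift


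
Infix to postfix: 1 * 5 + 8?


Left to right (same or higher precedence on left)
Postfix: 1 5 * 8 +


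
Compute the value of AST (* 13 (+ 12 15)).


Evaluate inner: (+ 12 15) = 27
Evaluate root: (* 13 27) = 351
Result: 351


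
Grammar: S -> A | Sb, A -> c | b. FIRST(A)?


Per alternative of A: FIRST(c) = {c}; FIRST(b) = {b}
FIRST(A) = {b, c}


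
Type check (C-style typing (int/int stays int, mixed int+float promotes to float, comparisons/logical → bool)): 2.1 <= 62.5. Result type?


Operand types: float <= float
Rule: comparison yields bool
Result type: bool


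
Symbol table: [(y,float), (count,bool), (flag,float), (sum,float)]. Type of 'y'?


Lookup 'y' → type float


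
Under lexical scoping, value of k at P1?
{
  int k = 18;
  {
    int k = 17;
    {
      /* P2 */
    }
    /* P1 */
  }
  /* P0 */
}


k declared in the same block as P1
k = 17


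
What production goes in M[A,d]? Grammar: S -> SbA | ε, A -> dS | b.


For [A, d]: 'd' ∈ FIRST(dS)
Entry: A -> dS


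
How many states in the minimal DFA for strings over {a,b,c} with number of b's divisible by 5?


Track (count of b) mod 5: states 0..4, accept at 0
Minimal DFA: 5 states


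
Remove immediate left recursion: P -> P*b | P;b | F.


Left-recursive alternatives: P*b, P;b; non-recursive: F
Introduce P': P -> FP', P' -> *bP' | ;bP' | ε


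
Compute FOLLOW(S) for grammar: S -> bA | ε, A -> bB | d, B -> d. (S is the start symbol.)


$ ∈ FOLLOW(S). For each A -> αBβ: add FIRST(β)\{ε} to FOLLOW(B); if β nullable, add FOLLOW(A).
FOLLOW(S) = {$}


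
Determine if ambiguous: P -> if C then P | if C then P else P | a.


dangling else: 'if C then if C then a else a' parses two ways
Ambiguous


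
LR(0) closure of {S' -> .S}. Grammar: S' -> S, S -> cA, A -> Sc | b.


Start: S' -> .S
For each item with dot before a nonterminal B, add B -> .γ for every B-production
Closure: [S' -> .S, S -> .cA]


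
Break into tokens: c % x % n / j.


Scan left to right, longest-match per lexeme
Tokens: ID(c), OP(%), ID(x), OP(%), ID(n), OP(/), ID(j)


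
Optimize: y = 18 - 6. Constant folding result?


18 - 6 = 12 at compile time
Optimized: y = 12


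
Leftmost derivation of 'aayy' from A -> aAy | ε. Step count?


Derivation: A => aAy => aaAyy => aayy
Steps: 3


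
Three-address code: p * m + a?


Break into single-operator statements:
t1 = p * m
t2 = t1 + a


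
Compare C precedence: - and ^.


'-' is additive (level 9); '^' is bitwise XOR (level 4)
Higher level binds tighter
'-' has higher precedence than '^'


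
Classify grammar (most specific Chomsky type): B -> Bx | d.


Left-linear: every RHS is a terminal or one nonterminal followed by a terminal
Classification: Type 3 (Regular)


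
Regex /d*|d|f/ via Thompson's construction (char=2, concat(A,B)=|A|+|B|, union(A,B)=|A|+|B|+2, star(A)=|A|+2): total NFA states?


Syntax tree has 3 char leaf(s), 2 union(s), 1 star(s)
chars contribute 3×2 = 6; each union adds +2; each star adds +2
Total: 6 + 4 + 2 = 12 states


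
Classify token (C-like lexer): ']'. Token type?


Pattern: delimiter/punctuation
Type: PUNCTUATION


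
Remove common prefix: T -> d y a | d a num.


Common prefix: 'd'
Factored: T -> d T', T' -> y a | a num


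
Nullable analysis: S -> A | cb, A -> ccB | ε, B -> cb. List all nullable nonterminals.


A nonterminal is nullable iff some alternative derives ε (directly, or every symbol in it is nullable)
Nullable: {A, S}


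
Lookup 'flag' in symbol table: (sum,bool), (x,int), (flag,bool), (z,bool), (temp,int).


Lookup 'flag' → type bool


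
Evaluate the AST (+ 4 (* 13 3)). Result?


Evaluate inner: (* 13 3) = 39
Evaluate root: (+ 4 39) = 43
Result: 43


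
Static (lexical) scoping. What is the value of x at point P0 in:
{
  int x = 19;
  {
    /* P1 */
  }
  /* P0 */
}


x declared in the same block as P0
x = 19


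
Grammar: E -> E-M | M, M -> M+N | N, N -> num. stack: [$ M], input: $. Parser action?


lookahead ∉ {+} so M won't extend; reduce E -> M
Action: reduce (E -> M)


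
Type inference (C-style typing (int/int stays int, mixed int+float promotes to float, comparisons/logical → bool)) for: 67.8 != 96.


Operand types: float != int
Rule: comparison yields bool
Result type: bool


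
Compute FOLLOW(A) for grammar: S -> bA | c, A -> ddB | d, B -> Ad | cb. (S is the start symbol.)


$ ∈ FOLLOW(S). For each A -> αBβ: add FIRST(β)\{ε} to FOLLOW(B); if β nullable, add FOLLOW(A).
FOLLOW(A) = {$, d}


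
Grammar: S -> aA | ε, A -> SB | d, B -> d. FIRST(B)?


Per alternative of B: FIRST(d) = {d}
FIRST(B) = {d}


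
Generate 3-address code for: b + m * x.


Break into single-operator statements:
t1 = m * x
t2 = b + t1


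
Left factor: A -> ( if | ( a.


Common prefix: '('
Factored: A -> ( A', A' -> if | a


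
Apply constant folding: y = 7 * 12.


7 * 12 = 84 at compile time
Optimized: y = 84


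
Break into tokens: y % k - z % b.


Scan left to right, longest-match per lexeme
Tokens: ID(y), OP(%), ID(k), OP(-), ID(z), OP(%), ID(b)


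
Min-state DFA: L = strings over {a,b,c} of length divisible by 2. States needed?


Track length mod 2: states 0..1, accept at 0
Minimal DFA: 2 states


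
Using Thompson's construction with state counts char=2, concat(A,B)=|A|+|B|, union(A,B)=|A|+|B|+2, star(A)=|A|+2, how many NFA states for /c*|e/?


Syntax tree has 2 char leaf(s), 1 union(s), 1 star(s)
chars contribute 2×2 = 4; each union adds +2; each star adds +2
Total: 4 + 2 + 2 = 8 states


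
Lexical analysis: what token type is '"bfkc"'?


Pattern: double-quoted sequence
Type: STRING_LITERAL


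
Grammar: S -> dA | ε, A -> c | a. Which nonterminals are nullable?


A nonterminal is nullable iff some alternative derives ε (directly, or every symbol in it is nullable)
Nullable: {S}


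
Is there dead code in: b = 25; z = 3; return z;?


b is assigned but never read
Dead: 'b = 25'


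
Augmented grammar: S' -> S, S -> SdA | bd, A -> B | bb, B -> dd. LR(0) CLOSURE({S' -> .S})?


Start: S' -> .S
For each item with dot before a nonterminal B, add B -> .γ for every B-production
Closure: [S' -> .S, S -> .SdA, S -> .bd]


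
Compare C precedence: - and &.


'-' is additive (level 9); '&' is bitwise AND (level 5)
Higher level binds tighter
'-' has higher precedence than '&'


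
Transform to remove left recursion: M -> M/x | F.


Left-recursive alternatives: M/x; non-recursive: F
Introduce M': M -> FM', M' -> /xM' | ε


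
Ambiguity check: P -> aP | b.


right-linear, alternatives start with distinct terminals 'a' vs 'b': unique leftmost derivation
Unambiguous


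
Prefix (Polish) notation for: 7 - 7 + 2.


left-to-right (same/higher precedence on left): tree is (+ (- 7 7) 2)
Prefix: + - 7 7 2


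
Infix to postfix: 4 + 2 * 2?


* has higher precedence, evaluate 2*2 first
Postfix: 4 2 2 * +


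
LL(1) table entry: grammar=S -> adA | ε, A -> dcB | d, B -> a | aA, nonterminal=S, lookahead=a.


For [S, a]: 'a' ∈ FIRST(adA)
Entry: S -> adA


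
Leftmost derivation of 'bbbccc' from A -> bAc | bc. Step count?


Derivation: A => bAc => bbAcc => bbbccc
Steps: 3


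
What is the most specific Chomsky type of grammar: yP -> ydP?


LHS has context (more than one symbol) and |LHS| ≤ |RHS|
Classification: Type 1 (Context-Sensitive)


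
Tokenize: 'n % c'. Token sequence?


Scan left to right, longest-match per lexeme
Tokens: ID(n), OP(%), ID(c)


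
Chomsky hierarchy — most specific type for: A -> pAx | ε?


Single nonterminal LHS, but p^n x^n is not regular
Classification: Type 2 (Context-Free)


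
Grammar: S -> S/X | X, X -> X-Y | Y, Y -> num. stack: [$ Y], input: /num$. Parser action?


'Y' (not preceded by X-) is the handle for X -> Y
Action: reduce (X -> Y)


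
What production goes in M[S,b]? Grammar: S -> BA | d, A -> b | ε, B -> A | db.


For [S, b]: 'b' ∈ FIRST(BA)
Entry: S -> BA


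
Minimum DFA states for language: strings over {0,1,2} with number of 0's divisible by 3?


Track (count of 0) mod 3: states 0..2, accept at 0
Minimal DFA: 3 states


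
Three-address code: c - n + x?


Break into single-operator statements:
t1 = c - n
t2 = t1 + x


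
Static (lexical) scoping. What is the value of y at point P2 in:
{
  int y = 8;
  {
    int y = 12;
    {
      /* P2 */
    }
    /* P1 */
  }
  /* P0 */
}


P2's block does not declare y; resolves to the enclosing declaration at depth 1
y = 12


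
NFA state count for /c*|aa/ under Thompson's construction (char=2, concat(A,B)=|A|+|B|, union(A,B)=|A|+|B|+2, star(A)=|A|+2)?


Syntax tree has 3 char leaf(s), 1 union(s), 1 star(s)
chars contribute 3×2 = 6; each union adds +2; each star adds +2
Total: 6 + 2 + 2 = 10 states


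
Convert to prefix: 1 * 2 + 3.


left-to-right (same/higher precedence on left): tree is (+ (* 1 2) 3)
Prefix: + * 1 2 3


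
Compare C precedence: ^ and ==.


'==' is equality (level 6); '^' is bitwise XOR (level 4)
Higher level binds tighter
'==' has higher precedence than '^'


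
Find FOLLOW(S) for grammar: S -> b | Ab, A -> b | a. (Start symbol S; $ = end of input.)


$ ∈ FOLLOW(S). For each A -> αBβ: add FIRST(β)\{ε} to FOLLOW(B); if β nullable, add FOLLOW(A).
FOLLOW(S) = {$}


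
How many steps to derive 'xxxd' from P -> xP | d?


Derivation: P => xP => xxP => xxxP => xxxd
Steps: 4


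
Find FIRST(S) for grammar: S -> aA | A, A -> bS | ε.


Per alternative of S: FIRST(aA) = {a}; FIRST(A) = {b, ε}
FIRST(S) = {a, b, ε}


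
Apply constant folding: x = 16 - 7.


16 - 7 = 9 at compile time
Optimized: x = 9


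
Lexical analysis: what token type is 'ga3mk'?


Pattern: letter/underscore followed by alphanumerics, not a keyword
Type: IDENTIFIER


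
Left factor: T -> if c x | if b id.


Common prefix: 'if'
Factored: T -> if T', T' -> c x | b id


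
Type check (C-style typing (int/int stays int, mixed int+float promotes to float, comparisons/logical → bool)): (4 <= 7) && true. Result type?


Operand types: bool && bool
Rule: logical operators take bool operands and yield bool
Result type: bool


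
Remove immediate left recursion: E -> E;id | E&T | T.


Left-recursive alternatives: E;id, E&T; non-recursive: T
Introduce E': E -> TE', E' -> ;idE' | &TE' | ε


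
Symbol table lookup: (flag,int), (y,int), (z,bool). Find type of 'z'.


Lookup 'z' → type bool


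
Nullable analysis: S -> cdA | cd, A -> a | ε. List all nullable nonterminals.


A nonterminal is nullable iff some alternative derives ε (directly, or every symbol in it is nullable)
Nullable: {A}


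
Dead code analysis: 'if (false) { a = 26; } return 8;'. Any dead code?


condition is constant false, so the whole block is unreachable
Dead: 'if (false) { a = 26; }'


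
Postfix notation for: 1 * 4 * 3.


Left to right (same or higher precedence on left)
Postfix: 1 4 * 3 *


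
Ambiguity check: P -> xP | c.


right-linear, alternatives start with distinct terminals 'x' vs 'c': unique leftmost derivation
Unambiguous


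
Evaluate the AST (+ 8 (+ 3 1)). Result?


Evaluate inner: (+ 3 1) = 4
Evaluate root: (+ 8 4) = 12
Result: 12


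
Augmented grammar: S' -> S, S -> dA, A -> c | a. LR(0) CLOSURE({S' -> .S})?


Start: S' -> .S
For each item with dot before a nonterminal B, add B -> .γ for every B-production
Closure: [S' -> .S, S -> .dA]


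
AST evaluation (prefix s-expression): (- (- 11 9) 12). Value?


Evaluate inner: (- 11 9) = 2
Evaluate root: (- 2 12) = -10
Result: -10


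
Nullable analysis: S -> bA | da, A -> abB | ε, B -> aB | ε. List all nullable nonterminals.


A nonterminal is nullable iff some alternative derives ε (directly, or every symbol in it is nullable)
Nullable: {A, B}


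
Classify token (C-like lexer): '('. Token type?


Pattern: delimiter/punctuation
Type: PUNCTUATION


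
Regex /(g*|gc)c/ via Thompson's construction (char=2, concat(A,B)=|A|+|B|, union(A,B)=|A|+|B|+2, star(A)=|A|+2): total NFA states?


Syntax tree has 4 char leaf(s), 1 union(s), 1 star(s)
chars contribute 4×2 = 8; each union adds +2; each star adds +2
Total: 8 + 2 + 2 = 12 states


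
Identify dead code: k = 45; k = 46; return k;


first assignment to k is overwritten before any read
Dead: 'k = 45'


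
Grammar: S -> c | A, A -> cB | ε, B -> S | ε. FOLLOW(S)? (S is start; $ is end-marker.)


$ ∈ FOLLOW(S). For each A -> αBβ: add FIRST(β)\{ε} to FOLLOW(B); if β nullable, add FOLLOW(A).
FOLLOW(S) = {$}


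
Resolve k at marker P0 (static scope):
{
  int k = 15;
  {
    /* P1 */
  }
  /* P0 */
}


k declared in the same block as P0
k = 15


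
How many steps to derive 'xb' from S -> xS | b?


Derivation: S => xS => xb
Steps: 2


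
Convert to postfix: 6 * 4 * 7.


Left to right (same or higher precedence on left)
Postfix: 6 4 * 7 *


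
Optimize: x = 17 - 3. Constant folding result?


17 - 3 = 14 at compile time
Optimized: x = 14


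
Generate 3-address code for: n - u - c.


Break into single-operator statements:
t1 = n - u
t2 = t1 - c


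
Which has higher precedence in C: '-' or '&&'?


'-' is additive (level 9); '&&' is logical AND (level 2)
Higher level binds tighter
'-' has higher precedence than '&&'


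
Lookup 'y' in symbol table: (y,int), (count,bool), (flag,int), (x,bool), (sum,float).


Lookup 'y' → type int


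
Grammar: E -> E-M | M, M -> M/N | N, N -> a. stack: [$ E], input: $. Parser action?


start symbol E on stack, input exhausted
Action: accept


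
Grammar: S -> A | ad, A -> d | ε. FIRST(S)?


Per alternative of S: FIRST(A) = {d, ε}; FIRST(ad) = {a}
FIRST(S) = {a, d, ε}


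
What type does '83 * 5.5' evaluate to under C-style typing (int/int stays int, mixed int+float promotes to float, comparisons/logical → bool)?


Operand types: int * float
Rule: mixed int/float promotes to float; int/int stays int
Result type: float


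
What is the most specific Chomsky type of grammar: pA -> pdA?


LHS has context (more than one symbol) and |LHS| ≤ |RHS|
Classification: Type 1 (Context-Sensitive)


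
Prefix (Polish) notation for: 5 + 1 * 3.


'*' binds tighter: tree is (+ 5 (* 1 3))
Prefix: + 5 * 1 3


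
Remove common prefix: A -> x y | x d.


Common prefix: 'x'
Factored: A -> x A', A' -> y | d


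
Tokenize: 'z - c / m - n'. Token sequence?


Scan left to right, longest-match per lexeme
Tokens: ID(z), OP(-), ID(c), OP(/), ID(m), OP(-), ID(n)


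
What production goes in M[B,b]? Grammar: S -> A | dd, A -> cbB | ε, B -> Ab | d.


For [B, b]: 'b' ∈ FIRST(Ab)
Entry: B -> Ab


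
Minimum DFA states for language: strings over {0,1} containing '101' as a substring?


KMP-style automaton: 3 progress states + 1 absorbing accept = 4
Minimal DFA: 4 states


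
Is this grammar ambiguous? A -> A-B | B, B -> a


precedence layered via separate nonterminal B: deterministic
Unambiguous


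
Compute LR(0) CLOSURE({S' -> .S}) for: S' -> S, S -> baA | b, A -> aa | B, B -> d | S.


Start: S' -> .S
For each item with dot before a nonterminal B, add B -> .γ for every B-production
Closure: [S' -> .S, S -> .baA, S -> .b]


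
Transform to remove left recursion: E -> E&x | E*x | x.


Left-recursive alternatives: E&x, E*x; non-recursive: x
Introduce E': E -> xE', E' -> &xE' | *xE' | ε


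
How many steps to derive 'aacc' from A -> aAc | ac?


Derivation: A => aAc => aacc
Steps: 2


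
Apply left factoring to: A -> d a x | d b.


Common prefix: 'd'
Factored: A -> d A', A' -> a x | b


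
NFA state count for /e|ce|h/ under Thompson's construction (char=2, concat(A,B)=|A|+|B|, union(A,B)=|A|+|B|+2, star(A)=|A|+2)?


Syntax tree has 4 char leaf(s), 2 union(s), 0 star(s)
chars contribute 4×2 = 8; each union adds +2; each star adds +2
Total: 8 + 4 + 0 = 12 states


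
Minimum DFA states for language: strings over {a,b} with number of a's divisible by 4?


Track (count of a) mod 4: states 0..3, accept at 0
Minimal DFA: 4 states


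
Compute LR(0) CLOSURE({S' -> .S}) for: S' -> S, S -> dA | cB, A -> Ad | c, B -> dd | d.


Start: S' -> .S
For each item with dot before a nonterminal B, add B -> .γ for every B-production
Closure: [S' -> .S, S -> .dA, S -> .cB]


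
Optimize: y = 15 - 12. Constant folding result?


15 - 12 = 3 at compile time
Optimized: y = 3


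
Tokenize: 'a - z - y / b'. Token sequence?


Scan left to right, longest-match per lexeme
Tokens: ID(a), OP(-), ID(z), OP(-), ID(y), OP(/), ID(b)


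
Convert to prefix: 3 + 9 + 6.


left-to-right (same/higher precedence on left): tree is (+ (+ 3 9) 6)
Prefix: + + 3 9 6


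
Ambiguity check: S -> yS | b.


right-linear, alternatives start with distinct terminals 'y' vs 'b': unique leftmost derivation
Unambiguous


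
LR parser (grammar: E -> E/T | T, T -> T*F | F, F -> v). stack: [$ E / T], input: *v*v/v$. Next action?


'*' can extend T; shift to build T -> T*F
Action: shift


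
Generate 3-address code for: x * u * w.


Break into single-operator statements:
t1 = x * u
t2 = t1 * w


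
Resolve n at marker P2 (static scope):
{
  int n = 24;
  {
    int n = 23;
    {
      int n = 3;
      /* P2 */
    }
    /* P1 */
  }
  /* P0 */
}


n declared in the same block as P2
n = 3


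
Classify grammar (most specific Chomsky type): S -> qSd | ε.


Single nonterminal LHS, but q^n d^n is not regular
Classification: Type 2 (Context-Free)


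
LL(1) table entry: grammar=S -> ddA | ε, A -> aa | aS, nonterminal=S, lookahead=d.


For [S, d]: 'd' ∈ FIRST(ddA)
Entry: S -> ddA


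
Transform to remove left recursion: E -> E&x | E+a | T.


Left-recursive alternatives: E&x, E+a; non-recursive: T
Introduce E': E -> TE', E' -> &xE' | +aE' | ε


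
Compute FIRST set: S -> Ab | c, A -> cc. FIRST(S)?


Per alternative of S: FIRST(Ab) = {c}; FIRST(c) = {c}
FIRST(S) = {c}


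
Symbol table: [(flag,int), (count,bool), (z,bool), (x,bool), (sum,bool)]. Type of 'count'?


Lookup 'count' → type bool


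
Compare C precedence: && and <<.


'<<' is shift (level 8); '&&' is logical AND (level 2)
Higher level binds tighter
'<<' has higher precedence than '&&'


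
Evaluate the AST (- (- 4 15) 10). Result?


Evaluate inner: (- 4 15) = -11
Evaluate root: (- -11 10) = -21
Result: -21


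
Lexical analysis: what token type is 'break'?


Pattern: reserved word
Type: KEYWORD


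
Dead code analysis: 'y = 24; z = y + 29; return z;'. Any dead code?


y is read by z's definition; z is returned
No dead code


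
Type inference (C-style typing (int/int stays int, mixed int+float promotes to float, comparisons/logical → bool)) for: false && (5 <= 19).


Operand types: bool && bool
Rule: logical operators take bool operands and yield bool
Result type: bool


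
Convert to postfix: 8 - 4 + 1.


Left to right (same or higher precedence on left)
Postfix: 8 4 - 1 +


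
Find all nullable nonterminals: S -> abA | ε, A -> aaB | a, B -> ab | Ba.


A nonterminal is nullable iff some alternative derives ε (directly, or every symbol in it is nullable)
Nullable: {S}


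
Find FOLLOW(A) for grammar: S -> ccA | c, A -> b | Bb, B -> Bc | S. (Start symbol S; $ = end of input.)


$ ∈ FOLLOW(S). For each A -> αBβ: add FIRST(β)\{ε} to FOLLOW(B); if β nullable, add FOLLOW(A).
FOLLOW(A) = {$, b, c}


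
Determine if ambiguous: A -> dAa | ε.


balanced d^n…a^n: each string has a unique parse
Unambiguous


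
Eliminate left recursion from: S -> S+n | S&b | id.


Left-recursive alternatives: S+n, S&b; non-recursive: id
Introduce S': S -> idS', S' -> +nS' | &bS' | ε


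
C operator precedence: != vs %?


'%' is multiplicative (level 10); '!=' is equality (level 6)
Higher level binds tighter
'%' has higher precedence than '!='


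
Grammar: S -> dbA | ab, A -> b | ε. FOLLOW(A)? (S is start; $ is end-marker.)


$ ∈ FOLLOW(S). For each A -> αBβ: add FIRST(β)\{ε} to FOLLOW(B); if β nullable, add FOLLOW(A).
FOLLOW(A) = {$}


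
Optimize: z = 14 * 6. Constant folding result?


14 * 6 = 84 at compile time
Optimized: z = 84


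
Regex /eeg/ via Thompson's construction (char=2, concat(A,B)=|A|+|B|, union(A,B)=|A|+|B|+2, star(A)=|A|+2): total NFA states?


Syntax tree has 3 char leaf(s), 0 union(s), 0 star(s)
chars contribute 3×2 = 6; each union adds +2; each star adds +2
Total: 6 + 0 + 0 = 6 states


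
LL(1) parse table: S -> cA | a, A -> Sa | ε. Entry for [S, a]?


For [S, a]: 'a' ∈ FIRST(a)
Entry: S -> a


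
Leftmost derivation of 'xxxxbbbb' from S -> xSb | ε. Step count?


Derivation: S => xSb => xxSbb => xxxSbbb => xxxxSbbbb => xxxxbbbb
Steps: 5


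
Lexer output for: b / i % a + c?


Scan left to right, longest-match per lexeme
Tokens: ID(b), OP(/), ID(i), OP(%), ID(a), OP(+), ID(c)


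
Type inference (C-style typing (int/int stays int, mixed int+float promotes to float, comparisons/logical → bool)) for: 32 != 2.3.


Operand types: int != float
Rule: comparison yields bool
Result type: bool


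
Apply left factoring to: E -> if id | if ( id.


Common prefix: 'if'
Factored: E -> if E', E' -> id | ( id


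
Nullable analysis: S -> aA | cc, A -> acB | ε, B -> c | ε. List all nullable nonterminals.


A nonterminal is nullable iff some alternative derives ε (directly, or every symbol in it is nullable)
Nullable: {A, B}


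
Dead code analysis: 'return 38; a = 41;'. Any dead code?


statement follows a return and is unreachable
Dead: 'a = 41'


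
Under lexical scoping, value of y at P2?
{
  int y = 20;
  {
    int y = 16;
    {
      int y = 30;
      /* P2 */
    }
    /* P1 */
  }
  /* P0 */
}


y declared in the same block as P2
y = 30


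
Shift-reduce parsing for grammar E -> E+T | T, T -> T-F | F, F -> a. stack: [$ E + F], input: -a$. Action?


'F' (not preceded by T-) is the handle for T -> F
Action: reduce (T -> F)


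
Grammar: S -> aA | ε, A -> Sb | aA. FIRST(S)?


Per alternative of S: FIRST(aA) = {a}; FIRST(ε) = {ε}
FIRST(S) = {a, ε}


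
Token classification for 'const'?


Pattern: reserved word
Type: KEYWORD


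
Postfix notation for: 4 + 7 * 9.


* has higher precedence, evaluate 7*9 first
Postfix: 4 7 9 * +


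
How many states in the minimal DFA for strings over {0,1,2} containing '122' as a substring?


KMP-style automaton: 3 progress states + 1 absorbing accept = 4
Minimal DFA: 4 states


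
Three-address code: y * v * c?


Break into single-operator statements:
t1 = y * v
t2 = t1 * c


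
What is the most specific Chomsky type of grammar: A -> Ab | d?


Left-linear: every RHS is a terminal or one nonterminal followed by a terminal
Classification: Type 3 (Regular)


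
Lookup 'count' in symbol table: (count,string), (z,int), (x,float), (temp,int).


Lookup 'count' → type string


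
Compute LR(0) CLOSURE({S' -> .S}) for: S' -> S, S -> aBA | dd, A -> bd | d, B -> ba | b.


Start: S' -> .S
For each item with dot before a nonterminal B, add B -> .γ for every B-production
Closure: [S' -> .S, S -> .aBA, S -> .dd]


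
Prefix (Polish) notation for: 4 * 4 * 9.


left-to-right (same/higher precedence on left): tree is (* (* 4 4) 9)
Prefix: * * 4 4 9


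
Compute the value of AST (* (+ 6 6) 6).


Evaluate inner: (+ 6 6) = 12
Evaluate root: (* 12 6) = 72
Result: 72


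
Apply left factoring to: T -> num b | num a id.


Common prefix: 'num'
Factored: T -> num T', T' -> b | a id


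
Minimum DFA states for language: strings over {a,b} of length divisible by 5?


Track length mod 5: states 0..4, accept at 0
Minimal DFA: 5 states


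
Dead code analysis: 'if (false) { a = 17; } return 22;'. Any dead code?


condition is constant false, so the whole block is unreachable
Dead: 'if (false) { a = 17; }'


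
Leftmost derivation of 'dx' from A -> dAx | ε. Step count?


Derivation: A => dAx => dx
Steps: 2


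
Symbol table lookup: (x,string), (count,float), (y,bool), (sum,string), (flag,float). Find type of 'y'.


Lookup 'y' → type bool


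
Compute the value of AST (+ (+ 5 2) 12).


Evaluate inner: (+ 5 2) = 7
Evaluate root: (+ 7 12) = 19
Result: 19


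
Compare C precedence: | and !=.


'!=' is equality (level 6); '|' is bitwise OR (level 3)
Higher level binds tighter
'!=' has higher precedence than '|'


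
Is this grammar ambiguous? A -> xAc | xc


balanced x^n…c^n: each string has a unique parse
Unambiguous


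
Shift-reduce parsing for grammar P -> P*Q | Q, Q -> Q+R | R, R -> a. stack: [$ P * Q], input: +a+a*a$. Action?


'+' can extend Q; shift to build Q -> Q+R
Action: shift


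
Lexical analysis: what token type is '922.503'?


Pattern: digits with a decimal point
Type: FLOAT_LITERAL


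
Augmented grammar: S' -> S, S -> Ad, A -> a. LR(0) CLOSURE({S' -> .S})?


Start: S' -> .S
For each item with dot before a nonterminal B, add B -> .γ for every B-production
Closure: [S' -> .S, S -> .Ad, A -> .a]


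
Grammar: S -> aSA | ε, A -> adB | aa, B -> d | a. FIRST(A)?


Per alternative of A: FIRST(adB) = {a}; FIRST(aa) = {a}
FIRST(A) = {a}


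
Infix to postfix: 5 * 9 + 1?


Left to right (same or higher precedence on left)
Postfix: 5 9 * 1 +


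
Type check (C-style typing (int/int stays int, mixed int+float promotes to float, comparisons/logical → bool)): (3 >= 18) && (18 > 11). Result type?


Operand types: bool && bool
Rule: logical operators take bool operands and yield bool
Result type: bool


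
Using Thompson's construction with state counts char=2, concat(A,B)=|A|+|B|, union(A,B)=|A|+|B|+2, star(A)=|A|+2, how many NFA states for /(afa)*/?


Syntax tree has 3 char leaf(s), 0 union(s), 1 star(s)
chars contribute 3×2 = 6; each union adds +2; each star adds +2
Total: 6 + 0 + 2 = 8 states


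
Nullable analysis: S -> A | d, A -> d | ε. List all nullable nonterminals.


A nonterminal is nullable iff some alternative derives ε (directly, or every symbol in it is nullable)
Nullable: {A, S}


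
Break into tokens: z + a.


Scan left to right, longest-match per lexeme
Tokens: ID(z), OP(+), ID(a)


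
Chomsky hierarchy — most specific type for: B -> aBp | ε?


Single nonterminal LHS, but a^n p^n is not regular
Classification: Type 2 (Context-Free)


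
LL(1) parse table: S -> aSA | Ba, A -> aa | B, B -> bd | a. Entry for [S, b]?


For [S, b]: 'b' ∈ FIRST(Ba)
Entry: S -> Ba


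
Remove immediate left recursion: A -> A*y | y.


Left-recursive alternatives: A*y; non-recursive: y
Introduce A': A -> yA', A' -> *yA' | ε


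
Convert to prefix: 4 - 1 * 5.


'*' binds tighter: tree is (- 4 (* 1 5))
Prefix: - 4 * 1 5


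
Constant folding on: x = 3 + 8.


3 + 8 = 11 at compile time
Optimized: x = 11


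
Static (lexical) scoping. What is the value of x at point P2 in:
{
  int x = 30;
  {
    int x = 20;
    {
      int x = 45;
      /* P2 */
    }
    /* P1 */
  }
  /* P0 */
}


x declared in the same block as P2
x = 45


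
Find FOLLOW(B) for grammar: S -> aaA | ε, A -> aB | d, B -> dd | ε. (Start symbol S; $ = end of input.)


$ ∈ FOLLOW(S). For each A -> αBβ: add FIRST(β)\{ε} to FOLLOW(B); if β nullable, add FOLLOW(A).
FOLLOW(B) = {$}


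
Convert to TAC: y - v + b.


Break into single-operator statements:
t1 = y - v
t2 = t1 + b


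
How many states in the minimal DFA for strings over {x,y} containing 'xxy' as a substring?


KMP-style automaton: 3 progress states + 1 absorbing accept = 4
Minimal DFA: 4 states


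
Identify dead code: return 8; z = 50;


statement follows a return and is unreachable
Dead: 'z = 50'


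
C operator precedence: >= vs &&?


'>=' is relational (level 7); '&&' is logical AND (level 2)
Higher level binds tighter
'>=' has higher precedence than '&&'


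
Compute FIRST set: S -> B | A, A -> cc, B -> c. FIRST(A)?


Per alternative of A: FIRST(cc) = {c}
FIRST(A) = {c}


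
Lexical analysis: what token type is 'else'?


Pattern: reserved word
Type: KEYWORD


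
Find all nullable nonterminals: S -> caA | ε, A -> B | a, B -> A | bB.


A nonterminal is nullable iff some alternative derives ε (directly, or every symbol in it is nullable)
Nullable: {S}


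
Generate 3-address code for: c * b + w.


Break into single-operator statements:
t1 = c * b
t2 = t1 + w


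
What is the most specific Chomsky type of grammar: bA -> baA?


LHS has context (more than one symbol) and |LHS| ≤ |RHS|
Classification: Type 1 (Context-Sensitive)


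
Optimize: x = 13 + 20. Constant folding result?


13 + 20 = 33 at compile time
Optimized: x = 33


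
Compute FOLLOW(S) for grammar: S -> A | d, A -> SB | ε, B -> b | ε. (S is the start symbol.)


$ ∈ FOLLOW(S). For each A -> αBβ: add FIRST(β)\{ε} to FOLLOW(B); if β nullable, add FOLLOW(A).
FOLLOW(S) = {$, b}


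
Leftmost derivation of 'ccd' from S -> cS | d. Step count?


Derivation: S => cS => ccS => ccd
Steps: 3


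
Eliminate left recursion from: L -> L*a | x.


Left-recursive alternatives: L*a; non-recursive: x
Introduce L': L -> xL', L' -> *aL' | ε


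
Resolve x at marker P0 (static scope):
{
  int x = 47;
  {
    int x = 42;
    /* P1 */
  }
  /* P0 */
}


x declared in the same block as P0
x = 47


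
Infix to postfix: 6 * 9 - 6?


Left to right (same or higher precedence on left)
Postfix: 6 9 * 6 -


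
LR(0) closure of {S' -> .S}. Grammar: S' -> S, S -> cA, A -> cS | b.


Start: S' -> .S
For each item with dot before a nonterminal B, add B -> .γ for every B-production
Closure: [S' -> .S, S -> .cA]


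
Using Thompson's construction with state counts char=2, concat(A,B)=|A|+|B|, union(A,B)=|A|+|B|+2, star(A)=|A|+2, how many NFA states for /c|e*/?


Syntax tree has 2 char leaf(s), 1 union(s), 1 star(s)
chars contribute 2×2 = 4; each union adds +2; each star adds +2
Total: 4 + 2 + 2 = 8 states


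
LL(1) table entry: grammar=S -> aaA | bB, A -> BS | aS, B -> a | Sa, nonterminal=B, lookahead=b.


For [B, b]: 'b' ∈ FIRST(Sa)
Entry: B -> Sa


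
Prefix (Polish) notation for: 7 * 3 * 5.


left-to-right (same/higher precedence on left): tree is (* (* 7 3) 5)
Prefix: * * 7 3 5


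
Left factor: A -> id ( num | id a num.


Common prefix: 'id'
Factored: A -> id A', A' -> ( num | a num


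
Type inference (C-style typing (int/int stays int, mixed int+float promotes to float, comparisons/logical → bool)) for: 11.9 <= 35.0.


Operand types: float <= float
Rule: comparison yields bool
Result type: bool


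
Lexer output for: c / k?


Scan left to right, longest-match per lexeme
Tokens: ID(c), OP(/), ID(k)


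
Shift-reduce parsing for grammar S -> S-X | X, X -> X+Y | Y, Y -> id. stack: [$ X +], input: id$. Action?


no handle; shift 'id'
Action: shift


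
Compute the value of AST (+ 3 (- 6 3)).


Evaluate inner: (- 6 3) = 3
Evaluate root: (+ 3 3) = 6
Result: 6


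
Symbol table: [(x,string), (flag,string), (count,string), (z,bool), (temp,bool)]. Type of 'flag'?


Lookup 'flag' → type string


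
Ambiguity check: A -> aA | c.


right-linear, alternatives start with distinct terminals 'a' vs 'c': unique leftmost derivation
Unambiguous


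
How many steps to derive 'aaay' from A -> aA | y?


Derivation: A => aA => aaA => aaaA => aaay
Steps: 4


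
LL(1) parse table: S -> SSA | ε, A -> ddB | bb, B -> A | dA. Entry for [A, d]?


For [A, d]: 'd' ∈ FIRST(ddB)
Entry: A -> ddB


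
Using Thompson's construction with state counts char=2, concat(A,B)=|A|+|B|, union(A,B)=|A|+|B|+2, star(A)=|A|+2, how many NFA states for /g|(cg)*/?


Syntax tree has 3 char leaf(s), 1 union(s), 1 star(s)
chars contribute 3×2 = 6; each union adds +2; each star adds +2
Total: 6 + 2 + 2 = 10 states


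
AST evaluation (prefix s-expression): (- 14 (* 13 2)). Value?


Evaluate inner: (* 13 2) = 26
Evaluate root: (- 14 26) = -12
Result: -12


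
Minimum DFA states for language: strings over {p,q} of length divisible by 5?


Track length mod 5: states 0..4, accept at 0
Minimal DFA: 5 states


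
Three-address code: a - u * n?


Break into single-operator statements:
t1 = u * n
t2 = a - t1


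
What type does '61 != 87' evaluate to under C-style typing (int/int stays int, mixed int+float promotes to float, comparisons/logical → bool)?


Operand types: int != int
Rule: comparison yields bool
Result type: bool


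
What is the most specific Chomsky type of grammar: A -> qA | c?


Right-linear: every RHS is a terminal or a terminal followed by one nonterminal
Classification: Type 3 (Regular)


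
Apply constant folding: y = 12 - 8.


12 - 8 = 4 at compile time
Optimized: y = 4


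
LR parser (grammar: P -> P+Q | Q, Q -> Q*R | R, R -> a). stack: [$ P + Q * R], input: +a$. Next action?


handle 'Q*R' on top
Action: reduce (Q -> Q*R)


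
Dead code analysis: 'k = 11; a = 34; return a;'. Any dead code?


k is assigned but never read
Dead: 'k = 11'


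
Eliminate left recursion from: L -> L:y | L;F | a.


Left-recursive alternatives: L:y, L;F; non-recursive: a
Introduce L': L -> aL', L' -> :yL' | ;FL' | ε


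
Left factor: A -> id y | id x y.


Common prefix: 'id'
Factored: A -> id A', A' -> y | x y


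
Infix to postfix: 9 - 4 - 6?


Left to right (same or higher precedence on left)
Postfix: 9 4 - 6 -


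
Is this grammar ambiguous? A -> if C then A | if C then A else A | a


dangling else: 'if C then if C then a else a' parses two ways
Ambiguous


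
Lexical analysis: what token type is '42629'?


Pattern: digits only
Type: INTEGER_LITERAL


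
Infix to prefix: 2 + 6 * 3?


'*' binds tighter: tree is (+ 2 (* 6 3))
Prefix: + 2 * 6 3


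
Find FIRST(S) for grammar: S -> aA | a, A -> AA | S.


Per alternative of S: FIRST(aA) = {a}; FIRST(a) = {a}
FIRST(S) = {a}


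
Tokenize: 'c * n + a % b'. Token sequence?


Scan left to right, longest-match per lexeme
Tokens: ID(c), OP(*), ID(n), OP(+), ID(a), OP(%), ID(b)


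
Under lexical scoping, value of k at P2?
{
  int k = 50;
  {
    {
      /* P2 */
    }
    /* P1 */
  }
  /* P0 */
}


P2's block does not declare k; resolves to the enclosing declaration at depth 0
k = 50


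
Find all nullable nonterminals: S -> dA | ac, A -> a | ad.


A nonterminal is nullable iff some alternative derives ε (directly, or every symbol in it is nullable)
Nullable: {}


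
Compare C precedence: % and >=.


'%' is multiplicative (level 10); '>=' is relational (level 7)
Higher level binds tighter
'%' has higher precedence than '>='


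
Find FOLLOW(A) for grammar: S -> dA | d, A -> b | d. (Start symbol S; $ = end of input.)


$ ∈ FOLLOW(S). For each A -> αBβ: add FIRST(β)\{ε} to FOLLOW(B); if β nullable, add FOLLOW(A).
FOLLOW(A) = {$}


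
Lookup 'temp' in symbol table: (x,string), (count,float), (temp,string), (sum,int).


Lookup 'temp' → type string


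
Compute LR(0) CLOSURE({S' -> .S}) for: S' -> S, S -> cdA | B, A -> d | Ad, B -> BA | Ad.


Start: S' -> .S
For each item with dot before a nonterminal B, add B -> .γ for every B-production
Closure: [S' -> .S, S -> .cdA, S -> .B, B -> .BA, B -> .Ad, A -> .d, A -> .Ad]


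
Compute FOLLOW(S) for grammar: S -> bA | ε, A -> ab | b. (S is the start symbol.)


$ ∈ FOLLOW(S). For each A -> αBβ: add FIRST(β)\{ε} to FOLLOW(B); if β nullable, add FOLLOW(A).
FOLLOW(S) = {$}


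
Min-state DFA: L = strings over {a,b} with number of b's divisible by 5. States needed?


Track (count of b) mod 5: states 0..4, accept at 0
Minimal DFA: 5 states
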